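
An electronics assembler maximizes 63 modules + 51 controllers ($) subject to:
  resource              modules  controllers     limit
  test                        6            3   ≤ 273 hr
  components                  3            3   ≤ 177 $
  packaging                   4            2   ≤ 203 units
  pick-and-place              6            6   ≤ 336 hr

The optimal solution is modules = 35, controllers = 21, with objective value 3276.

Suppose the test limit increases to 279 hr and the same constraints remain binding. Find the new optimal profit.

3300

At the optimum: test uses 273 of 273 (binding); components uses 168 of 177 (slack = 9); packaging uses 182 of 203 (slack = 21); pick-and-place uses 336 of 336 (binding).
By complementary slackness, y = 0 for the non-binding constraints.
The binding rows give the dual system: 6·y_test + 6·y_pick-and-place = 63 and 3·y_test + 6·y_pick-and-place = 51.
→ y_test = 4 and y_pick-and-place = 6.5.
Δz = y_test·Δb = 4 × (6) = 24, so new z* = 3276 + 24 = 3300.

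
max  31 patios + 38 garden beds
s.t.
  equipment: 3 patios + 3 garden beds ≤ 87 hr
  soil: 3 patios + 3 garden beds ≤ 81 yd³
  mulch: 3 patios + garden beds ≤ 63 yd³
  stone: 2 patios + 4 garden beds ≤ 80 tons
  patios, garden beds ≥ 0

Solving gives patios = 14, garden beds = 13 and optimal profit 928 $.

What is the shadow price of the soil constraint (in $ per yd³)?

Binding: soil and stone. Non-binding: equipment (6 unused), mulch (8 unused).
Slack constraints have shadow price 0 (complementary slackness).
The binding rows give the dual system: 3·y_soil + 2·y_stone = 31 and 3·y_soil + 4·y_stone = 38.
→ y_soil = 8 and y_stone = 3.5.
Shadow price of soil = 8.

8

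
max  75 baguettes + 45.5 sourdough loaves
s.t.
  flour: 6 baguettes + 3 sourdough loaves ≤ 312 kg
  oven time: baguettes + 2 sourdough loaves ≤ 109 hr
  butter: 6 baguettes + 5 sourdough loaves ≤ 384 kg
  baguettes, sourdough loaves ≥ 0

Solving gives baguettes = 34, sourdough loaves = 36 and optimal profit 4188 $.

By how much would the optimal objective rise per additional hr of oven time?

Check each constraint at x*: flour 312/312 (tight); oven time 106/109 (slack 3); butter 384/384 (tight).
Since oven time is not tight, its dual is 0.
The binding rows give the dual system: 6·y_flour + 6·y_butter = 75 and 3·y_flour + 5·y_butter = 45.5.
→ y_flour = 8.5 and y_butter = 4.
Shadow price of oven time = 0.

0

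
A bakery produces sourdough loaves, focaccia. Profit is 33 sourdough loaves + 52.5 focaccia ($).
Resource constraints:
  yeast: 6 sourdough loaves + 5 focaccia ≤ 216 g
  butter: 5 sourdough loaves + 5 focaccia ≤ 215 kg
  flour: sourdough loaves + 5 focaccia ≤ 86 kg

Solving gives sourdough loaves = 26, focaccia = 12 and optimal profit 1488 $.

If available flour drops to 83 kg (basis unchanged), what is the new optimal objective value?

Binding: yeast and flour. Non-binding: butter (25 unused).
Slack constraints have shadow price 0 (complementary slackness).
Dual feasibility on the basic columns requires 6·y_yeast + 1·y_flour = 33, 5·y_yeast + 5·y_flour = 52.5.
→ y_yeast = 4.5 and y_flour = 6.
Δz = y_flour·Δb = 6 × (-3) = -18, so new z* = 1488 − 18 = 1470.

1470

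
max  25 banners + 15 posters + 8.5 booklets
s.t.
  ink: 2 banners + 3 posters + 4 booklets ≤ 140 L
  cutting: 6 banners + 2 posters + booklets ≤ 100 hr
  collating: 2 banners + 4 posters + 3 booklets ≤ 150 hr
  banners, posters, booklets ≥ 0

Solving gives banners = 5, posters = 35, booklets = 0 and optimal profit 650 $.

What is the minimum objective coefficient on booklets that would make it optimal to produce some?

9.5

At the optimum: ink uses 115 of 140 (slack = 25); cutting uses 100 of 100 (binding); collating uses 150 of 150 (binding).
By complementary slackness, y = 0 for the non-binding constraint.
Dual feasibility on the basic columns requires 6·y_cutting + 2·y_collating = 25, 2·y_cutting + 4·y_collating = 15.
→ y_cutting = 3.5 and y_collating = 2.
booklets enters the basis when its profit ≥ yᵀa₃ = 3.5·1 + 2·3 = 9.5.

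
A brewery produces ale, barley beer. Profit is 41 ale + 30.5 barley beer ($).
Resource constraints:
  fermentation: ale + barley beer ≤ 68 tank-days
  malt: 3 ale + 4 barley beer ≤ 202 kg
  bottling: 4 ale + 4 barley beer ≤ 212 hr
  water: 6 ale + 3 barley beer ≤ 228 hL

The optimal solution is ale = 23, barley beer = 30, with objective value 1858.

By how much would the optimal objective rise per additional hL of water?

3.5

Check each constraint at x*: fermentation 53/68 (slack 15); malt 189/202 (slack 13); bottling 212/212 (tight); water 228/228 (tight).
Since fermentation, malt are not tight, their duals are 0.
The binding rows give the dual system: 4·y_bottling + 6·y_water = 41 and 4·y_bottling + 3·y_water = 30.5.
Solving: y_bottling = 5, y_water = 3.5.
Shadow price of water = 3.5.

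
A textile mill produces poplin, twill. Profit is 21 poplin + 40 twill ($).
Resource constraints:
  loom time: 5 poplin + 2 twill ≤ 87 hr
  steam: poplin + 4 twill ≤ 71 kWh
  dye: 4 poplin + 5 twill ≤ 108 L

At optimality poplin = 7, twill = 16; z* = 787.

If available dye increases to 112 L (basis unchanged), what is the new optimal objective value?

803

Binding: steam and dye. Non-binding: loom time (20 unused).
Slack constraints have shadow price 0 (complementary slackness).
The binding rows give the dual system: 1·y_steam + 4·y_dye = 21 and 4·y_steam + 5·y_dye = 40.
→ y_steam = 5 and y_dye = 4.
Δz = y_dye·Δb = 4 × (4) = 16, so new z* = 787 + 16 = 803.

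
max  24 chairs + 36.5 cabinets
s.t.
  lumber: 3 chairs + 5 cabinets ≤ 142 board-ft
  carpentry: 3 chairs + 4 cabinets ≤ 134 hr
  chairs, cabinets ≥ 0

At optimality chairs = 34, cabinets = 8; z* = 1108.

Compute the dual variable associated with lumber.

Both lumber and carpentry are binding at x*.
Dual feasibility on the basic columns requires 3·y_lumber + 3·y_carpentry = 24, 5·y_lumber + 4·y_carpentry = 36.5.
This yields shadow prices y_lumber = 4.5, y_carpentry = 3.5.
Shadow price of lumber = 4.5.

4.5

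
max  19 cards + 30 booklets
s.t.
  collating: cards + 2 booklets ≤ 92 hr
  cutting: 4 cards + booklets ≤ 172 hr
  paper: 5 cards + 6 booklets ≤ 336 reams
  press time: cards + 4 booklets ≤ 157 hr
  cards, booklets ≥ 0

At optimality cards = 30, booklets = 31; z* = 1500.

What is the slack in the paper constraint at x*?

0

paper used = 5·30 + 6·31 = 336; slack = 336 − 336 = 0.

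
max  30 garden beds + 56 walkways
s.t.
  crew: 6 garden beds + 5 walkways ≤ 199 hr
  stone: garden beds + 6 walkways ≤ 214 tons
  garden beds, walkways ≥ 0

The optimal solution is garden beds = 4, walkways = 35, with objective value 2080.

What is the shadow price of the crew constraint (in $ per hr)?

4

Both crew and stone are binding at x*.
The binding rows give the dual system: 6·y_crew + 1·y_stone = 30 and 5·y_crew + 6·y_stone = 56.
Solving: y_crew = 4, y_stone = 6.
Shadow price of crew = 4.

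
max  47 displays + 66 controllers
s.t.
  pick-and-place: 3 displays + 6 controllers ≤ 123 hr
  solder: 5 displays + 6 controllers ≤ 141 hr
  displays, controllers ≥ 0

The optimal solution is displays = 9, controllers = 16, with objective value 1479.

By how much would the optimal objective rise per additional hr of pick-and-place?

At the optimum: pick-and-place uses 123 of 123 (binding); solder uses 141 of 141 (binding).
Dual feasibility on the basic columns requires 3·y_pick-and-place + 5·y_solder = 47, 6·y_pick-and-place + 6·y_solder = 66.
This yields shadow prices y_pick-and-place = 4, y_solder = 7.
Shadow price of pick-and-place = 4.

4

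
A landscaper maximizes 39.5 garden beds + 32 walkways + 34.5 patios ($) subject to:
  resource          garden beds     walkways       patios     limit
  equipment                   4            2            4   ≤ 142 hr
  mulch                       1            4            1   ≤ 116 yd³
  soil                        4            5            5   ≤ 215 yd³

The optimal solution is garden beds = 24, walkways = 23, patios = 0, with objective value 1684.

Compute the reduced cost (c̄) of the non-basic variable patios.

At the optimum: equipment uses 142 of 142 (binding); mulch uses 116 of 116 (binding); soil uses 211 of 215 (slack = 4).
Slack constraints have shadow price 0 (complementary slackness).
From A_Bᵀ y = c: 4·y_equipment + 1·y_mulch = 39.5; 2·y_equipment + 4·y_mulch = 32.
→ y_equipment = 9 and y_mulch = 3.5.
Reduced cost of patios: c₃ − yᵀa₃ = 34.5 − (9·4 + 3.5·1) = 34.5 − 39.5 = -5.

-5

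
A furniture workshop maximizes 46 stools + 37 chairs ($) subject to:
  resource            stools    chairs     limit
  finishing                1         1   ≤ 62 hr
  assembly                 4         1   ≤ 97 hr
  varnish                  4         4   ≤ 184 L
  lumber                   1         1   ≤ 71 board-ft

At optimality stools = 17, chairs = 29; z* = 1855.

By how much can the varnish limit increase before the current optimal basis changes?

Binding constraints: assembly, varnish. The basis is B = [[4,1],[4,4]] with det 12.
Per unit increase in varnish, x* moves by d = (-0.0833, 0.3333).
The basis stays optimal until finishing becomes binding; allowable increase = 64 L.

64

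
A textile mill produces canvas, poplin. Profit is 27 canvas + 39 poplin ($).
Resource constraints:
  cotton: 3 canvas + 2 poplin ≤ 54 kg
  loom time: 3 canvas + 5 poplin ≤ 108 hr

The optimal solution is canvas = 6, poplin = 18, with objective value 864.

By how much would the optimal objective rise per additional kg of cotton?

Check each constraint at x*: cotton 54/54 (tight); loom time 108/108 (tight).
The binding rows give the dual system: 3·y_cotton + 3·y_loom time = 27 and 2·y_cotton + 5·y_loom time = 39.
Solving: y_cotton = 2, y_loom time = 7.
Shadow price of cotton = 2.

2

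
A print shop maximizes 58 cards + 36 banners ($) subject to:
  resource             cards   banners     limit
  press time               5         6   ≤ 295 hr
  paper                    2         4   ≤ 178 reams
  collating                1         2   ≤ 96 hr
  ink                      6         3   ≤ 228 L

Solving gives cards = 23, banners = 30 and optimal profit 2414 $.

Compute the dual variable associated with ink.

Check each constraint at x*: press time 295/295 (tight); paper 166/178 (slack 12); collating 83/96 (slack 13); ink 228/228 (tight).
Since paper, collating are not tight, their duals are 0.
The binding rows give the dual system: 5·y_press time + 6·y_ink = 58 and 6·y_press time + 3·y_ink = 36.
Solving: y_press time = 2, y_ink = 8.
Shadow price of ink = 8.

8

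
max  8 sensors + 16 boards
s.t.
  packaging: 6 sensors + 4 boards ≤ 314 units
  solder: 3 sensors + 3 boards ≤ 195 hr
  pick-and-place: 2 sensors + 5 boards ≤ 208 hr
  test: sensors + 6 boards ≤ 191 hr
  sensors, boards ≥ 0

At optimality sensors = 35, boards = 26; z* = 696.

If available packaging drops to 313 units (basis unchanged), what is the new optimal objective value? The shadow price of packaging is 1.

Δb = -1, so new z* = 696 + (1)·(-1) = 696 − 1 = 695.

695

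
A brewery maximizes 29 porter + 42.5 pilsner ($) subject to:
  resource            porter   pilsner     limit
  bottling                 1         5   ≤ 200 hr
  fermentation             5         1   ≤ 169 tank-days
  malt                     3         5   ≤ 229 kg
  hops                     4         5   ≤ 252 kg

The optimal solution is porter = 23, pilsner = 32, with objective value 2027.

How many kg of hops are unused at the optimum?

0

hops used = 4·23 + 5·32 = 252; slack = 252 − 252 = 0.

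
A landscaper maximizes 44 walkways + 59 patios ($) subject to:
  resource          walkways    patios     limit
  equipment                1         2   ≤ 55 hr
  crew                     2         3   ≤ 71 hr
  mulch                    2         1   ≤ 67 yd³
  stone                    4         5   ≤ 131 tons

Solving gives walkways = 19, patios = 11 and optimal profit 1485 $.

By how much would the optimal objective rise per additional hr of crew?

At the optimum: equipment uses 41 of 55 (slack = 14); crew uses 71 of 71 (binding); mulch uses 49 of 67 (slack = 18); stone uses 131 of 131 (binding).
By complementary slackness, y = 0 for the non-binding constraints.
Dual feasibility on the basic columns requires 2·y_crew + 4·y_stone = 44, 3·y_crew + 5·y_stone = 59.
This yields shadow prices y_crew = 8, y_stone = 7.
Shadow price of crew = 8.

8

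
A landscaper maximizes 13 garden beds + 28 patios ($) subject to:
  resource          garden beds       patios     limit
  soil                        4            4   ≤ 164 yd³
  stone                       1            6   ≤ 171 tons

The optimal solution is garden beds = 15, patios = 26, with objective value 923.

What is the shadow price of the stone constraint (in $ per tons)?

3

Check each constraint at x*: soil 164/164 (tight); stone 171/171 (tight).
Dual feasibility on the basic columns requires 4·y_soil + 1·y_stone = 13, 4·y_soil + 6·y_stone = 28.
This yields shadow prices y_soil = 2.5, y_stone = 3.
Shadow price of stone = 3.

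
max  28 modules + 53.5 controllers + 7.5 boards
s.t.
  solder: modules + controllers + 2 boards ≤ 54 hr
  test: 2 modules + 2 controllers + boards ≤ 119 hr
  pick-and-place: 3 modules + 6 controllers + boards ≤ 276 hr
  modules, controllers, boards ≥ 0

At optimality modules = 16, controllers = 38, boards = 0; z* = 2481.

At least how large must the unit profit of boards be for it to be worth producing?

At the optimum: solder uses 54 of 54 (binding); test uses 108 of 119 (slack = 11); pick-and-place uses 276 of 276 (binding).
By complementary slackness, y = 0 for the non-binding constraint.
From A_Bᵀ y = c: 1·y_solder + 3·y_pick-and-place = 28; 1·y_solder + 6·y_pick-and-place = 53.5.
Solving: y_solder = 2.5, y_pick-and-place = 8.5.
boards enters the basis when its profit ≥ yᵀa₃ = 2.5·2 + 8.5·1 = 13.5.

13.5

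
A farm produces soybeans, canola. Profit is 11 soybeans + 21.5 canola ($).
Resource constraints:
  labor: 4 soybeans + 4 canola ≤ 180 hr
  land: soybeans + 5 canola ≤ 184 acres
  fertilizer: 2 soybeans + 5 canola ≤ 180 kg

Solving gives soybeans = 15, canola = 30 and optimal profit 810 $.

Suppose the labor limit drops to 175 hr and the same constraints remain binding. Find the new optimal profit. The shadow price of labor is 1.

Δb = -5, so new z* = 810 + (1)·(-5) = 810 − 5 = 805.

805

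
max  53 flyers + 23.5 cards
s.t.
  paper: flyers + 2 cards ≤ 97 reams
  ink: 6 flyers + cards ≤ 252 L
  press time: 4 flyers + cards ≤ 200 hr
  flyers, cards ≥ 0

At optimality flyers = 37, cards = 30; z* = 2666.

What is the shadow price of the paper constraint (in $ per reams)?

8

Check each constraint at x*: paper 97/97 (tight); ink 252/252 (tight); press time 178/200 (slack 22).
Slack constraints have shadow price 0 (complementary slackness).
Dual feasibility on the basic columns requires 1·y_paper + 6·y_ink = 53, 2·y_paper + 1·y_ink = 23.5.
This yields shadow prices y_paper = 8, y_ink = 7.5.
Shadow price of paper = 8.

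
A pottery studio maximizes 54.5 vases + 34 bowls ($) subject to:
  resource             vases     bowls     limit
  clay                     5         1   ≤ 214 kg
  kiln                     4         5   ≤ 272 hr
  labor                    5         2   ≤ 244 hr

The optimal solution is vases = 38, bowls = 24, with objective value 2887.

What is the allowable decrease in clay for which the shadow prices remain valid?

Binding constraints: clay, kiln. The basis is B = [[5,1],[4,5]] with det 21.
Per unit decrease in clay, x* moves by d = (-0.2381, 0.1905).
The basis stays optimal until vases reaches 0; allowable decrease = 159.6 kg.

159.6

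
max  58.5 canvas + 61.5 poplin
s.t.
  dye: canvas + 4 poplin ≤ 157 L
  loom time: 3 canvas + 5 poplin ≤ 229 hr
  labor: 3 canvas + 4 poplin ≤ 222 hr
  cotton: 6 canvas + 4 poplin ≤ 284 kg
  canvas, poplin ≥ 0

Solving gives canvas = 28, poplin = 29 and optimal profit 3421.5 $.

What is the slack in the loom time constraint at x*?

0

loom time used = 3·28 + 5·29 = 229; slack = 229 − 229 = 0.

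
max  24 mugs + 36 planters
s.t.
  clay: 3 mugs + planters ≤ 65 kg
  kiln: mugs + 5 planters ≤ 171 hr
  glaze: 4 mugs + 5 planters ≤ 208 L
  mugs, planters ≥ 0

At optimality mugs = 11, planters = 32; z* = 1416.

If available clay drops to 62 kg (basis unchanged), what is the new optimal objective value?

1398

Binding: clay and kiln. Non-binding: glaze (4 unused).
Since glaze is not tight, its dual is 0.
Dual feasibility on the basic columns requires 3·y_clay + 1·y_kiln = 24, 1·y_clay + 5·y_kiln = 36.
Solving: y_clay = 6, y_kiln = 6.
Δz = y_clay·Δb = 6 × (-3) = -18, so new z* = 1416 − 18 = 1398.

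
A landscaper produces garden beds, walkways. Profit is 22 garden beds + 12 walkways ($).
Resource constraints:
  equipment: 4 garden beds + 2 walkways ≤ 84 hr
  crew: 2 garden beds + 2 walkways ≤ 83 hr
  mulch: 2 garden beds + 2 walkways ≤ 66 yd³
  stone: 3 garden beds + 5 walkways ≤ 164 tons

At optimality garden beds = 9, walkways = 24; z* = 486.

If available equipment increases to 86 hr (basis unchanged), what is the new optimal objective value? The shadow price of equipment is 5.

Δb = 2, so new z* = 486 + (5)·(2) = 486 + 10 = 496.

496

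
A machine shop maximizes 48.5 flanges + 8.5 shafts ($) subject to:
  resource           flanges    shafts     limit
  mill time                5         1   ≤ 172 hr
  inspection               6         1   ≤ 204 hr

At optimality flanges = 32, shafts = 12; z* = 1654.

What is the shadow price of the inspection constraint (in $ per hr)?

Both mill time and inspection are binding at x*.
Dual feasibility on the basic columns requires 5·y_mill time + 6·y_inspection = 48.5, 1·y_mill time + 1·y_inspection = 8.5.
This yields shadow prices y_mill time = 2.5, y_inspection = 6.
Shadow price of inspection = 6.

6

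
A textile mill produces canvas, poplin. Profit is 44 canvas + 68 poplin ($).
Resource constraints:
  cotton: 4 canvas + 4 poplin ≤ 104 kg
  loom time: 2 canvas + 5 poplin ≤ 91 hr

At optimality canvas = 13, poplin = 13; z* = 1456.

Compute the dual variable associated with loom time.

8

At the optimum: cotton uses 104 of 104 (binding); loom time uses 91 of 91 (binding).
The binding rows give the dual system: 4·y_cotton + 2·y_loom time = 44 and 4·y_cotton + 5·y_loom time = 68.
Solving: y_cotton = 7, y_loom time = 8.
Shadow price of loom time = 8.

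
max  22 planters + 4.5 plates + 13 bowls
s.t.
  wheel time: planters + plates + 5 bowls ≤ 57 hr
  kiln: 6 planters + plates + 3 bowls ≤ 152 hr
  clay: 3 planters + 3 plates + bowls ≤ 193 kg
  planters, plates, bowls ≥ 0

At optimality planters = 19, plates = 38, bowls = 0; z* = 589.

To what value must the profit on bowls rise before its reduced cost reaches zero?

15.5

Check each constraint at x*: wheel time 57/57 (tight); kiln 152/152 (tight); clay 171/193 (slack 22).
Slack constraints have shadow price 0 (complementary slackness).
Dual feasibility on the basic columns requires 1·y_wheel time + 6·y_kiln = 22, 1·y_wheel time + 1·y_kiln = 4.5.
Solving: y_wheel time = 1, y_kiln = 3.5.
bowls enters the basis when its profit ≥ yᵀa₃ = 1·5 + 3.5·3 = 15.5.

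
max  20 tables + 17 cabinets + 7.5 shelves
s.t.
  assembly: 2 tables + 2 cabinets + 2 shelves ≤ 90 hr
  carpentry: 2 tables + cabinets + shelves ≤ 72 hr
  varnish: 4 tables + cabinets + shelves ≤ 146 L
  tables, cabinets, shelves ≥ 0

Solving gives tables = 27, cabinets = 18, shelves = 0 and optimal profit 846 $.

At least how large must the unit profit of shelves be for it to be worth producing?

17

Check each constraint at x*: assembly 90/90 (tight); carpentry 72/72 (tight); varnish 126/146 (slack 20).
By complementary slackness, y = 0 for the non-binding constraint.
From A_Bᵀ y = c: 2·y_assembly + 2·y_carpentry = 20; 2·y_assembly + 1·y_carpentry = 17.
Solving: y_assembly = 7, y_carpentry = 3.
shelves enters the basis when its profit ≥ yᵀa₃ = 7·2 + 3·1 = 17.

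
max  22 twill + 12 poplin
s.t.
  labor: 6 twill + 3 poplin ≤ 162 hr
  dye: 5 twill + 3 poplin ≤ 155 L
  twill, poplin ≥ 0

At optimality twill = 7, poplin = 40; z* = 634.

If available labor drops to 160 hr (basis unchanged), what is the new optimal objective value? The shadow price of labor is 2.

630

Δb = -2, so new z* = 634 + (2)·(-2) = 634 − 4 = 630.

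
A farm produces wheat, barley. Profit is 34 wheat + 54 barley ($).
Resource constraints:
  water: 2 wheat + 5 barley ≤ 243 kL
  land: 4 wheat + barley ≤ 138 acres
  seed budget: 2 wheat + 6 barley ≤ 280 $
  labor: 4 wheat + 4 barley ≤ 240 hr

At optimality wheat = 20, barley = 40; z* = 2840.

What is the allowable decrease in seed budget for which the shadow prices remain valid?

Binding constraints: seed budget, labor. The basis is B = [[2,6],[4,4]] with det -16.
Per unit decrease in seed budget, x* moves by d = (0.25, -0.25).
The basis stays optimal until land becomes binding; allowable decrease = 24 $.

24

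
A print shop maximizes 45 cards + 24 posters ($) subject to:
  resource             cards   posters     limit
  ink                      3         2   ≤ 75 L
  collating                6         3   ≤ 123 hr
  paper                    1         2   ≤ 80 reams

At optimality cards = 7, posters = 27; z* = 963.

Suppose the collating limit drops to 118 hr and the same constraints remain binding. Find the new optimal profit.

Check each constraint at x*: ink 75/75 (tight); collating 123/123 (tight); paper 61/80 (slack 19).
Slack constraints have shadow price 0 (complementary slackness).
Dual feasibility on the basic columns requires 3·y_ink + 6·y_collating = 45, 2·y_ink + 3·y_collating = 24.
This yields shadow prices y_ink = 3, y_collating = 6.
Δz = y_collating·Δb = 6 × (-5) = -30, so new z* = 963 − 30 = 933.

933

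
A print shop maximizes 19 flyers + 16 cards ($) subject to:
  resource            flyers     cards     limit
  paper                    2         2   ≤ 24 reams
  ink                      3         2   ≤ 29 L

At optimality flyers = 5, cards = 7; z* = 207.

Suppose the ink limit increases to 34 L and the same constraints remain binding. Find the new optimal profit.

Check each constraint at x*: paper 24/24 (tight); ink 29/29 (tight).
From A_Bᵀ y = c: 2·y_paper + 3·y_ink = 19; 2·y_paper + 2·y_ink = 16.
Solving: y_paper = 5, y_ink = 3.
Δz = y_ink·Δb = 3 × (5) = 15, so new z* = 207 + 15 = 222.

222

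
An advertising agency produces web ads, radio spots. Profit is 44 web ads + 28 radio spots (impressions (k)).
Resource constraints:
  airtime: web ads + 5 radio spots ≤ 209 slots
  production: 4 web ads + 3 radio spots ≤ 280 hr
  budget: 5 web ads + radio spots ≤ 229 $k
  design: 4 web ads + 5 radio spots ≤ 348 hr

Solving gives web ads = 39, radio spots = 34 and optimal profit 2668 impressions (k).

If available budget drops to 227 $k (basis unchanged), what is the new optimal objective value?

2652

At the optimum: airtime uses 209 of 209 (binding); production uses 258 of 280 (slack = 22); budget uses 229 of 229 (binding); design uses 326 of 348 (slack = 22).
Since production, design are not tight, their duals are 0.
The binding rows give the dual system: 1·y_airtime + 5·y_budget = 44 and 5·y_airtime + 1·y_budget = 28.
→ y_airtime = 4 and y_budget = 8.
Δz = y_budget·Δb = 8 × (-2) = -16, so new z* = 2668 − 16 = 2652.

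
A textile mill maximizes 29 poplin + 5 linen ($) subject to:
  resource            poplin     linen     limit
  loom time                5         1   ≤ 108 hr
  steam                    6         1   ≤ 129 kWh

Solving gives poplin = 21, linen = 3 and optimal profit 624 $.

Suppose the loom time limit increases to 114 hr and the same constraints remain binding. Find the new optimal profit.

Check each constraint at x*: loom time 108/108 (tight); steam 129/129 (tight).
Dual feasibility on the basic columns requires 5·y_loom time + 6·y_steam = 29, 1·y_loom time + 1·y_steam = 5.
This yields shadow prices y_loom time = 1, y_steam = 4.
Δz = y_loom time·Δb = 1 × (6) = 6, so new z* = 624 + 6 = 630.

630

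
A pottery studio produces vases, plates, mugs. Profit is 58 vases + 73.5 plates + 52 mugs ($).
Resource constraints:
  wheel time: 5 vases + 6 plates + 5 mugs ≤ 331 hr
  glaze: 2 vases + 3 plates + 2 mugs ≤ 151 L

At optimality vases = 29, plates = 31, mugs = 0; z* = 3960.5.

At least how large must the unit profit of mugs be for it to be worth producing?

Both wheel time and glaze are binding at x*.
From A_Bᵀ y = c: 5·y_wheel time + 2·y_glaze = 58; 6·y_wheel time + 3·y_glaze = 73.5.
→ y_wheel time = 9 and y_glaze = 6.5.
mugs enters the basis when its profit ≥ yᵀa₃ = 9·5 + 6.5·2 = 58.

58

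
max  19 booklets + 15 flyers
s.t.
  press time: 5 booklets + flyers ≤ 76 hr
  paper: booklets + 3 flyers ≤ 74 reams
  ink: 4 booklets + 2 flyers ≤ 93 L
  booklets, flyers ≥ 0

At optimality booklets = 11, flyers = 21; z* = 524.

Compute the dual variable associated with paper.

4

Check each constraint at x*: press time 76/76 (tight); paper 74/74 (tight); ink 86/93 (slack 7).
Since ink is not tight, its dual is 0.
Dual feasibility on the basic columns requires 5·y_press time + 1·y_paper = 19, 1·y_press time + 3·y_paper = 15.
This yields shadow prices y_press time = 3, y_paper = 4.
Shadow price of paper = 4.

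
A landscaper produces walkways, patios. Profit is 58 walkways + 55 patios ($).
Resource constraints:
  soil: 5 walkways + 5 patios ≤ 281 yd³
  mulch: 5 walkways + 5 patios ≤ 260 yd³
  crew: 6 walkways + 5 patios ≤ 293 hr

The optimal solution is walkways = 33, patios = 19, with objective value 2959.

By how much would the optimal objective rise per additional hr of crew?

3

Binding: mulch and crew. Non-binding: soil (21 unused).
Slack constraints have shadow price 0 (complementary slackness).
The binding rows give the dual system: 5·y_mulch + 6·y_crew = 58 and 5·y_mulch + 5·y_crew = 55.
Solving: y_mulch = 8, y_crew = 3.
Shadow price of crew = 3.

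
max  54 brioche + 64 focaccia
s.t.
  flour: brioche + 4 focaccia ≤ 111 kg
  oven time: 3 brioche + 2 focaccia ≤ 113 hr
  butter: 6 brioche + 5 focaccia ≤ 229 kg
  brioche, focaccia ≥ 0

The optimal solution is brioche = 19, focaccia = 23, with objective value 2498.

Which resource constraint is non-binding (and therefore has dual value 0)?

flour: 111/111 (binding)
oven time: 103/113 (slack 10)
butter: 229/229 (binding)
By complementary slackness, a constraint with positive slack has shadow price 0 → oven time.

oven time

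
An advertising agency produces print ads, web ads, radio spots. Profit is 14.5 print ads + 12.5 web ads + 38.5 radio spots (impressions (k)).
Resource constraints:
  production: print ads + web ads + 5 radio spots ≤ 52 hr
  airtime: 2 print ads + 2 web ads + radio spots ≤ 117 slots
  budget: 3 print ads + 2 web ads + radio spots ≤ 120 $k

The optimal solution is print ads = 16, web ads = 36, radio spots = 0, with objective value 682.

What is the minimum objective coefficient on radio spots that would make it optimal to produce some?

44.5

At the optimum: production uses 52 of 52 (binding); airtime uses 104 of 117 (slack = 13); budget uses 120 of 120 (binding).
Slack constraints have shadow price 0 (complementary slackness).
Dual feasibility on the basic columns requires 1·y_production + 3·y_budget = 14.5, 1·y_production + 2·y_budget = 12.5.
→ y_production = 8.5 and y_budget = 2.
radio spots enters the basis when its profit ≥ yᵀa₃ = 8.5·5 + 2·1 = 44.5.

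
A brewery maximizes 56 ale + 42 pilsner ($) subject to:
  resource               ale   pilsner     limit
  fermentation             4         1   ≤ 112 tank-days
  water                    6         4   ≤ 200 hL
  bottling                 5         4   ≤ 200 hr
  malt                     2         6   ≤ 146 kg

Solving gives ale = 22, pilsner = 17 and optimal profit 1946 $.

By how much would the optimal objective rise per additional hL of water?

9

Check each constraint at x*: fermentation 105/112 (slack 7); water 200/200 (tight); bottling 178/200 (slack 22); malt 146/146 (tight).
By complementary slackness, y = 0 for the non-binding constraints.
From A_Bᵀ y = c: 6·y_water + 2·y_malt = 56; 4·y_water + 6·y_malt = 42.
Solving: y_water = 9, y_malt = 1.
Shadow price of water = 9.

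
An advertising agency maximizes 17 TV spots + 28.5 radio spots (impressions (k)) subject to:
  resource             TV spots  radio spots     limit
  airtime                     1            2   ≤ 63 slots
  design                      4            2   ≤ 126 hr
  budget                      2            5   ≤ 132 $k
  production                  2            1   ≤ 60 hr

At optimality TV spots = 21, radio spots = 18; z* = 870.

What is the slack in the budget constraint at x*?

0

budget used = 2·21 + 5·18 = 132; slack = 132 − 132 = 0.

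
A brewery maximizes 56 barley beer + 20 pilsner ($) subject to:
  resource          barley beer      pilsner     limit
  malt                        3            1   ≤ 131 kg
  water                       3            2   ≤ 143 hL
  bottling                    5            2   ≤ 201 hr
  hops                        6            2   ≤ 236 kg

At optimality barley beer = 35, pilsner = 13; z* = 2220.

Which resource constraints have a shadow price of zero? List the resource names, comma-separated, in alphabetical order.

malt, water

malt: 118/131 (slack 13)
water: 131/143 (slack 12)
bottling: 201/201 (binding)
hops: 236/236 (binding)
By complementary slackness, a constraint with positive slack has shadow price 0 → malt, water.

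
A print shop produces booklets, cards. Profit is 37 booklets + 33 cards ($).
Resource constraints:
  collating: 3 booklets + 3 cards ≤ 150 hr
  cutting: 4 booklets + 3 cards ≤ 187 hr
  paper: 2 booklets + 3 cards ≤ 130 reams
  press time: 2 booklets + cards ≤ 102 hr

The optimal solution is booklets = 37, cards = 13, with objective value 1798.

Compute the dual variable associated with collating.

7

Check each constraint at x*: collating 150/150 (tight); cutting 187/187 (tight); paper 113/130 (slack 17); press time 87/102 (slack 15).
Slack constraints have shadow price 0 (complementary slackness).
The binding rows give the dual system: 3·y_collating + 4·y_cutting = 37 and 3·y_collating + 3·y_cutting = 33.
This yields shadow prices y_collating = 7, y_cutting = 4.
Shadow price of collating = 7.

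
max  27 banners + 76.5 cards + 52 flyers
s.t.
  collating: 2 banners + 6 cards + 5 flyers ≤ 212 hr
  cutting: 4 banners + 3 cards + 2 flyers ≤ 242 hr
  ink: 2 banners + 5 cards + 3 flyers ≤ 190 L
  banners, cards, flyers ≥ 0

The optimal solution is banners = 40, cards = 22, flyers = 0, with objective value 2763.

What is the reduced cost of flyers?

-6.5

Binding: collating and ink. Non-binding: cutting (16 unused).
Slack constraints have shadow price 0 (complementary slackness).
Dual feasibility on the basic columns requires 2·y_collating + 2·y_ink = 27, 6·y_collating + 5·y_ink = 76.5.
Solving: y_collating = 9, y_ink = 4.5.
Reduced cost of flyers: c₃ − yᵀa₃ = 52 − (9·5 + 4.5·3) = 52 − 58.5 = -6.5.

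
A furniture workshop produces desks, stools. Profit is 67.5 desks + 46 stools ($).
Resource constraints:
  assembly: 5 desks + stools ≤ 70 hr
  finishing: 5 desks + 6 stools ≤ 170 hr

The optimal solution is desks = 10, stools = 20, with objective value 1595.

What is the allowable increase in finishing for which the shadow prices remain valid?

250

Binding constraints: assembly, finishing. The basis is B = [[5,1],[5,6]] with det 25.
Per unit increase in finishing, x* moves by d = (-0.04, 0.2).
The basis stays optimal until desks reaches 0; allowable increase = 250 hr.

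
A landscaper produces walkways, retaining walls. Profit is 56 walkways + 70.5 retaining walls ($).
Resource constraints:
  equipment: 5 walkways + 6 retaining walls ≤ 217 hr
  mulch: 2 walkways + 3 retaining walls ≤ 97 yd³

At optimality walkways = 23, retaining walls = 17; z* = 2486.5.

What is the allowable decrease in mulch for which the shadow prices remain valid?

10.2

Binding constraints: equipment, mulch. The basis is B = [[5,6],[2,3]] with det 3.
Per unit decrease in mulch, x* moves by d = (2, -1.6667).
The basis stays optimal until retaining walls reaches 0; allowable decrease = 10.2 yd³.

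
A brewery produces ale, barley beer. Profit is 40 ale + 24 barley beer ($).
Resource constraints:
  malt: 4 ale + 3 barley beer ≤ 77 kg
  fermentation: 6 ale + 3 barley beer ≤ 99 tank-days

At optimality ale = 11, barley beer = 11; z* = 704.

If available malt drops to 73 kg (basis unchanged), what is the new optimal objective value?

At the optimum: malt uses 77 of 77 (binding); fermentation uses 99 of 99 (binding).
The binding rows give the dual system: 4·y_malt + 6·y_fermentation = 40 and 3·y_malt + 3·y_fermentation = 24.
Solving: y_malt = 4, y_fermentation = 4.
Δz = y_malt·Δb = 4 × (-4) = -16, so new z* = 704 − 16 = 688.

688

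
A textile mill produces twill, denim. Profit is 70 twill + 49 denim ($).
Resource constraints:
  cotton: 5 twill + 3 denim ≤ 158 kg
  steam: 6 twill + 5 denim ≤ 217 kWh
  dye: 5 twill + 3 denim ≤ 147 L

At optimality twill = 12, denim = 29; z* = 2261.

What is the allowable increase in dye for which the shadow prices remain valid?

Binding constraints: steam, dye. The basis is B = [[6,5],[5,3]] with det -7.
Per unit increase in dye, x* moves by d = (0.7143, -0.8571).
The basis stays optimal until cotton becomes binding; allowable increase = 11 L.

11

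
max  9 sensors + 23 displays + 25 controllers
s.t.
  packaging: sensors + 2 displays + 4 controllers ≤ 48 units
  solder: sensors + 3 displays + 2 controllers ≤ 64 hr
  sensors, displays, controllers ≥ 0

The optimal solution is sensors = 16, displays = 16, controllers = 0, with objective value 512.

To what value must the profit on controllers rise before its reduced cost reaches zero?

Both packaging and solder are binding at x*.
The binding rows give the dual system: 1·y_packaging + 1·y_solder = 9 and 2·y_packaging + 3·y_solder = 23.
This yields shadow prices y_packaging = 4, y_solder = 5.
controllers enters the basis when its profit ≥ yᵀa₃ = 4·4 + 5·2 = 26.

26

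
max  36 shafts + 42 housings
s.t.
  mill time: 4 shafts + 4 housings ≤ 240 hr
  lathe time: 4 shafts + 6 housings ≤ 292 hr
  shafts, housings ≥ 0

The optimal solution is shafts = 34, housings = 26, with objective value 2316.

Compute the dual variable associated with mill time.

Both mill time and lathe time are binding at x*.
The binding rows give the dual system: 4·y_mill time + 4·y_lathe time = 36 and 4·y_mill time + 6·y_lathe time = 42.
Solving: y_mill time = 6, y_lathe time = 3.
Shadow price of mill time = 6.

6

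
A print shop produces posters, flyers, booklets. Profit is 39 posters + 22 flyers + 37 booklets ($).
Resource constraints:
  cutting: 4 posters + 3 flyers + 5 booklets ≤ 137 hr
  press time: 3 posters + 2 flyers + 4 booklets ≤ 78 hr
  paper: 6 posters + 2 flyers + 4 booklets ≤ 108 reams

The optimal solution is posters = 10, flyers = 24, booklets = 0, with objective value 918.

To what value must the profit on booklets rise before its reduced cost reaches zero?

44

Check each constraint at x*: cutting 112/137 (slack 25); press time 78/78 (tight); paper 108/108 (tight).
Since cutting is not tight, its dual is 0.
Dual feasibility on the basic columns requires 3·y_press time + 6·y_paper = 39, 2·y_press time + 2·y_paper = 22.
→ y_press time = 9 and y_paper = 2.
booklets enters the basis when its profit ≥ yᵀa₃ = 9·4 + 2·4 = 44.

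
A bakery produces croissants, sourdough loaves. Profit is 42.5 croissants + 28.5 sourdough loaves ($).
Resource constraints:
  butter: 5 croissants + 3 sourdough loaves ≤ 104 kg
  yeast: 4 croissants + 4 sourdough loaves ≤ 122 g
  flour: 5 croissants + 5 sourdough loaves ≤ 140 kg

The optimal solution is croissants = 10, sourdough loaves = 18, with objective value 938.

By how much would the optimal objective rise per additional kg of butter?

7

Binding: butter and flour. Non-binding: yeast (10 unused).
By complementary slackness, y = 0 for the non-binding constraint.
The binding rows give the dual system: 5·y_butter + 5·y_flour = 42.5 and 3·y_butter + 5·y_flour = 28.5.
Solving: y_butter = 7, y_flour = 1.5.
Shadow price of butter = 7.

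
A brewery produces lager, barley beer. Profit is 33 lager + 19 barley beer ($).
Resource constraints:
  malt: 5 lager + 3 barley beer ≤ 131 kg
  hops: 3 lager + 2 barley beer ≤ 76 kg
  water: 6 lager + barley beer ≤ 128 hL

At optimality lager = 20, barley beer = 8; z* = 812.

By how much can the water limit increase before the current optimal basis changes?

24

Binding constraints: hops, water. The basis is B = [[3,2],[6,1]] with det -9.
Per unit increase in water, x* moves by d = (0.2222, -0.3333).
The basis stays optimal until barley beer reaches 0; allowable increase = 24 hL.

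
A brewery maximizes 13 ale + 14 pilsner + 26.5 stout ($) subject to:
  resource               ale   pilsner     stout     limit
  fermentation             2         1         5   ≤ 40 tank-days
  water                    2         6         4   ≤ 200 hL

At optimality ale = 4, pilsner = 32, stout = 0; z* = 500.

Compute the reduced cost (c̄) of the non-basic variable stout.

Check each constraint at x*: fermentation 40/40 (tight); water 200/200 (tight).
Dual feasibility on the basic columns requires 2·y_fermentation + 2·y_water = 13, 1·y_fermentation + 6·y_water = 14.
Solving: y_fermentation = 5, y_water = 1.5.
Reduced cost of stout: c₃ − yᵀa₃ = 26.5 − (5·5 + 1.5·4) = 26.5 − 31 = -4.5.

-4.5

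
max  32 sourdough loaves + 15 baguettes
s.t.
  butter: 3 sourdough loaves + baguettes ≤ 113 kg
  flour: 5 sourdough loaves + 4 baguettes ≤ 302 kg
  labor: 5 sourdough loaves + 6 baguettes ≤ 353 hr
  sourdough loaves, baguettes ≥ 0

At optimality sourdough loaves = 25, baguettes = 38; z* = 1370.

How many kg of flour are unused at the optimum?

25

flour used = 5·25 + 4·38 = 277; slack = 302 − 277 = 25.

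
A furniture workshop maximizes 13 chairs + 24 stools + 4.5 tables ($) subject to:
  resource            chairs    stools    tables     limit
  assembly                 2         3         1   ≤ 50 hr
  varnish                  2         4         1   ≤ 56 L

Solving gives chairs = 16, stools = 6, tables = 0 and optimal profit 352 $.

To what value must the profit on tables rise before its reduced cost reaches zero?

At the optimum: assembly uses 50 of 50 (binding); varnish uses 56 of 56 (binding).
From A_Bᵀ y = c: 2·y_assembly + 2·y_varnish = 13; 3·y_assembly + 4·y_varnish = 24.
Solving: y_assembly = 2, y_varnish = 4.5.
tables enters the basis when its profit ≥ yᵀa₃ = 2·1 + 4.5·1 = 6.5.

6.5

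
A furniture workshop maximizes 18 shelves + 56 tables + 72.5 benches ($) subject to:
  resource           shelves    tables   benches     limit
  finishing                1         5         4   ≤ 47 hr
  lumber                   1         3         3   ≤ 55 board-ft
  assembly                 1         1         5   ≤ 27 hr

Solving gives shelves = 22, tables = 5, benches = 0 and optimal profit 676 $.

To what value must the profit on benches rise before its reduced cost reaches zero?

80.5

Check each constraint at x*: finishing 47/47 (tight); lumber 37/55 (slack 18); assembly 27/27 (tight).
Slack constraints have shadow price 0 (complementary slackness).
From A_Bᵀ y = c: 1·y_finishing + 1·y_assembly = 18; 5·y_finishing + 1·y_assembly = 56.
This yields shadow prices y_finishing = 9.5, y_assembly = 8.5.
benches enters the basis when its profit ≥ yᵀa₃ = 9.5·4 + 8.5·5 = 80.5.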